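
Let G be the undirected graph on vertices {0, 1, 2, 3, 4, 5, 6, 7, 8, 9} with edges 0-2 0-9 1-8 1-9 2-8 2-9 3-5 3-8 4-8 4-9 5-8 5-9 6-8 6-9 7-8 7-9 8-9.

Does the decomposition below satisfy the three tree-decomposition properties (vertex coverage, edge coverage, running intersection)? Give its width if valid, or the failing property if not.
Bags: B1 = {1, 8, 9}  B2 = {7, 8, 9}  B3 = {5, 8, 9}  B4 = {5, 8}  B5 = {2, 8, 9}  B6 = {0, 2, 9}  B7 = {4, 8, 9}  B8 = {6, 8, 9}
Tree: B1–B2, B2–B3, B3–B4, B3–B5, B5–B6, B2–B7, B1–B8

A tree decomposition must satisfy three properties: every vertex lies in some bag; for every edge, both endpoints lie together in some bag; and for every vertex, the bags containing it form a connected subtree. Here vertex 3 appears in no bag, so the decomposition is invalid.

No — vertex 3 appears in no bag.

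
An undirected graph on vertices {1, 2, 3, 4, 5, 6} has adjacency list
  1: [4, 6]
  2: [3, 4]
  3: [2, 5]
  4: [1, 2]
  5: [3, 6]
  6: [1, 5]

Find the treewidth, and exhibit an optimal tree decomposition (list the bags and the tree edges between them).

Treewidth 2.
One optimal decomposition is:
Bags: B1 = {1, 4, 6}  B2 = {4, 5, 6}  B3 = {3, 4, 5}  B4 = {2, 3, 4}
Tree: B1–B2, B2–B3, B3–B4

Each bag holds 3 vertices, so the decomposition has width 2, which upper-bounds the treewidth. For the lower bound, G contains the cycle 4–1–6–5–3–2–4, so G is not a forest; only forests have treewidth ≤ 1, hence tw(G) ≥ 2. Therefore the treewidth is 2.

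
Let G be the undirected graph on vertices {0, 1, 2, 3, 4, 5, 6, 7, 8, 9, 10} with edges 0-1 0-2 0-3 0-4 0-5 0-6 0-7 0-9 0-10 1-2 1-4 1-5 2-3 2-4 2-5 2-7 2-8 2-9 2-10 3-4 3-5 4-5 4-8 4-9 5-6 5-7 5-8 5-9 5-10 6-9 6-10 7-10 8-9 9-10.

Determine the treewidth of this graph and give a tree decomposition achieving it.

Each bag holds 5 vertices, so the decomposition has width 4, which upper-bounds the treewidth. On the other hand G contains the 5-clique {0, 2, 5, 9, 10}. A clique must lie in a single bag of any decomposition, so no decomposition can have width below 4. Combining the bounds, tw(G) = 4.

Treewidth 4.
Bags: B1 = {0, 2, 3, 4, 5}  B2 = {0, 2, 4, 5, 9}  B3 = {0, 2, 5, 9, 10}  B4 = {2, 4, 5, 8, 9}  B5 = {0, 2, 5, 7, 10}  B6 = {0, 5, 6, 9, 10}  B7 = {0, 1, 2, 4, 5}
Tree: B1–B2, B2–B3, B2–B4, B3–B5, B3–B6, B2–B7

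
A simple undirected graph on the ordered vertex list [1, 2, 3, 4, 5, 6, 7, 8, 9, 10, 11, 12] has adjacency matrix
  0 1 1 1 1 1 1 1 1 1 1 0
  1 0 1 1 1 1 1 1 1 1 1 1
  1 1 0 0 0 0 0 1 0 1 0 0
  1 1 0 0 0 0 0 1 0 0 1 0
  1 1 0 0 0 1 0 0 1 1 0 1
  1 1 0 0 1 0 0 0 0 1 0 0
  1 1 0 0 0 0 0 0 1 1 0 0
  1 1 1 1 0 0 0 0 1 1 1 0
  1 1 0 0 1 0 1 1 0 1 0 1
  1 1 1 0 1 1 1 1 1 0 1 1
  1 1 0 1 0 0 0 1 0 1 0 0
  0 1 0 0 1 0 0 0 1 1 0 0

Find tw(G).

4

A width-4 tree decomposition is:
Bags: B1 = {1, 2, 8, 10, 11}  B2 = {1, 2, 3, 8, 10}  B3 = {1, 2, 8, 9, 10}  B4 = {1, 2, 5, 9, 10}  B5 = {2, 5, 9, 10, 12}  B6 = {1, 2, 7, 9, 10}  B7 = {1, 2, 5, 6, 10}  B8 = {1, 2, 4, 8, 11}
Tree: B1–B2, B2–B3, B3–B4, B4–B5, B3–B6, B4–B7, B1–B8
Each bag holds 5 vertices, so the decomposition has width 4, which upper-bounds the treewidth. For the lower bound, the 5 vertices {1, 2, 3, 8, 10} are pairwise adjacent, and any tree decomposition puts a clique entirely inside one bag — forcing width ≥ 4. Therefore the treewidth is 4.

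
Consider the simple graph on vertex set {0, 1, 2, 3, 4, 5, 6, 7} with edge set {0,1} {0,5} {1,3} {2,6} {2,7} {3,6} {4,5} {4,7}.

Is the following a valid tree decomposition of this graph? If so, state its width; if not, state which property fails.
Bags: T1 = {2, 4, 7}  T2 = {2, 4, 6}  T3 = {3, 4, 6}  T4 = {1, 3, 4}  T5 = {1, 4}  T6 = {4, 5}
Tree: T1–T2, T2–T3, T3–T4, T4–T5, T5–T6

No — vertex 0 appears in no bag.

A tree decomposition must satisfy three properties: every vertex lies in some bag; for every edge, both endpoints lie together in some bag; and for every vertex, the bags containing it form a connected subtree. Here vertex 0 appears in no bag, so the decomposition is invalid.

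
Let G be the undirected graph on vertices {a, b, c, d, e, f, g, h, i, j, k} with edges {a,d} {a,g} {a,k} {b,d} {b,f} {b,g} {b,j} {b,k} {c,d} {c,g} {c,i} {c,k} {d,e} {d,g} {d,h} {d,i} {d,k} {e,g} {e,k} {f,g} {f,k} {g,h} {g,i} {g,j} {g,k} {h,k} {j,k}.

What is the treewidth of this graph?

3

A width-3 tree decomposition is:
Bags: B1 = {c, d, g, k}  B2 = {b, d, g, k}  B3 = {b, f, g, k}  B4 = {c, d, g, i}  B5 = {d, g, h, k}  B6 = {d, e, g, k}  B7 = {a, d, g, k}  B8 = {b, g, j, k}
Tree: B1–B2, B2–B3, B1–B4, B1–B5, B2–B6, B5–B7, B2–B8
Every bag has size at most 4, so the width is 4 − 1 = 3 and tw(G) ≤ 3. For the lower bound, the 4 vertices {d, g, h, k} are pairwise adjacent, and any tree decomposition puts a clique entirely inside one bag — forcing width ≥ 3. Hence tw(G) = 3 exactly.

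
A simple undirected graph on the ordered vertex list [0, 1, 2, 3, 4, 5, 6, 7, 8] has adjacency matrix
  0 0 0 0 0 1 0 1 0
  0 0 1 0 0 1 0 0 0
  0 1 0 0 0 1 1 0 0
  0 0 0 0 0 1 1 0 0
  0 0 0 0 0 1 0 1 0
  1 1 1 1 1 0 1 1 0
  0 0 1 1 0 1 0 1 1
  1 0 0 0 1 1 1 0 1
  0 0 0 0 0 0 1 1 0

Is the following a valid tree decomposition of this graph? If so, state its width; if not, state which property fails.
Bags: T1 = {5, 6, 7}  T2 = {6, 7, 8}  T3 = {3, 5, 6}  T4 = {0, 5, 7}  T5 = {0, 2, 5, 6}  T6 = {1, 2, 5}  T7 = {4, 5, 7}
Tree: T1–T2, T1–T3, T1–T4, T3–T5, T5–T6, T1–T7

A tree decomposition must satisfy three properties: every vertex lies in some bag; for every edge, both endpoints lie together in some bag; and for every vertex, the bags containing it form a connected subtree. Here bags containing vertex 0 are not connected in the tree, so the decomposition is invalid.

No — bags containing vertex 0 are not connected in the tree.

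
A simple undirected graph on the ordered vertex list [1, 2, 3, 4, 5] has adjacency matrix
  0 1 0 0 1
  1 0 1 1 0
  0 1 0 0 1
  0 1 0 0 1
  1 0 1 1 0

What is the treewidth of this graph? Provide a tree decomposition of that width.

Treewidth 2.
One such decomposition:
Bags: B1 = {1, 2, 5}  B2 = {2, 4, 5}  B3 = {2, 3, 5}
Tree: B1–B2, B2–B3

The largest bag has 3 vertices, giving width 2; this decomposition certifies tw(G) ≤ 2. The edges 5–1–2–4–5 form a cycle, so G is not a tree and its treewidth is at least 2. Combining the bounds, tw(G) = 2.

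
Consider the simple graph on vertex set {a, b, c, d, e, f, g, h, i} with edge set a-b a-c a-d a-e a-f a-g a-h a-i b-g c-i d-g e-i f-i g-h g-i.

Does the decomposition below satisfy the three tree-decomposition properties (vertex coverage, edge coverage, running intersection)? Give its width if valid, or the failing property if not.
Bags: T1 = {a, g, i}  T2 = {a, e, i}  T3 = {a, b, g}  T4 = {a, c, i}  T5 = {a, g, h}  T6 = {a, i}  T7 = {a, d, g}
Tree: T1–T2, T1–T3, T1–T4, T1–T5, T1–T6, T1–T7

A tree decomposition must satisfy three properties: every vertex lies in some bag; for every edge, both endpoints lie together in some bag; and for every vertex, the bags containing it form a connected subtree. Here vertex f appears in no bag, so the decomposition is invalid.

No — vertex f appears in no bag.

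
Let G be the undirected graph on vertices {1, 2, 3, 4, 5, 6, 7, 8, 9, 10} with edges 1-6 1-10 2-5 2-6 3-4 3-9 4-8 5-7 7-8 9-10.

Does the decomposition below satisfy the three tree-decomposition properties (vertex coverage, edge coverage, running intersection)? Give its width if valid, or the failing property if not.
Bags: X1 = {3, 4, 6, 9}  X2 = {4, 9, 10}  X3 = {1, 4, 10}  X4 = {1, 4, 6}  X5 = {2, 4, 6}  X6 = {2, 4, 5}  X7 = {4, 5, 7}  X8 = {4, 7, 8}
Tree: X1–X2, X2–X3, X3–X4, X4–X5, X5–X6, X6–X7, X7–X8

No — bags containing vertex 6 are not connected in the tree.

A tree decomposition must satisfy three properties: every vertex lies in some bag; for every edge, both endpoints lie together in some bag; and for every vertex, the bags containing it form a connected subtree. Here bags containing vertex 6 are not connected in the tree, so the decomposition is invalid.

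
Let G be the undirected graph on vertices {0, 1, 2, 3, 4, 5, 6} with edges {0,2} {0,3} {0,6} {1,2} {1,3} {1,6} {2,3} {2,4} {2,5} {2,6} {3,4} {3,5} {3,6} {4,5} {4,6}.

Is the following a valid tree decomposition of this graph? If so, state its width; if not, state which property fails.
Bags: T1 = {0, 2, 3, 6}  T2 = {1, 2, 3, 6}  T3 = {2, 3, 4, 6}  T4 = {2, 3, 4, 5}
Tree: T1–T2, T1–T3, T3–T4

Every vertex of G appears in some bag (union = {0, 1, 2, 3, 4, 5, 6}); every edge is covered by a bag; and for each vertex v the set of bags containing v is connected in the bag tree. The decomposition is therefore valid. The largest bag has 4 vertices, so the width is 3.

Yes; width 3.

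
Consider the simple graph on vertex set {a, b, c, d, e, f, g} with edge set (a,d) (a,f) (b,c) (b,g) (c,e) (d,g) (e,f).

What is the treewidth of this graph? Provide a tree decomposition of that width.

Treewidth 2.
One such decomposition:
Bags: B1 = {b, c, g}  B2 = {c, e, g}  B3 = {e, f, g}  B4 = {a, f, g}  B5 = {a, d, g}
Tree: B1–B2, B2–B3, B3–B4, B4–B5

Every bag has size at most 3, so the width is 3 − 1 = 2 and tw(G) ≤ 2. For the lower bound, G contains the cycle g–b–c–e–f–a–d–g, so G is not a forest; only forests have treewidth ≤ 1, hence tw(G) ≥ 2. Combining the bounds, tw(G) = 2.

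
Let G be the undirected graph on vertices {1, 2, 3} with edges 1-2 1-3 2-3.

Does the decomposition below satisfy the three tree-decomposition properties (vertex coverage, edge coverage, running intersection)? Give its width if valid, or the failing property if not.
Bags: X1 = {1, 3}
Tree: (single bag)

A tree decomposition must satisfy three properties: every vertex lies in some bag; for every edge, both endpoints lie together in some bag; and for every vertex, the bags containing it form a connected subtree. Here vertex 2 appears in no bag, so the decomposition is invalid.

No — vertex 2 appears in no bag.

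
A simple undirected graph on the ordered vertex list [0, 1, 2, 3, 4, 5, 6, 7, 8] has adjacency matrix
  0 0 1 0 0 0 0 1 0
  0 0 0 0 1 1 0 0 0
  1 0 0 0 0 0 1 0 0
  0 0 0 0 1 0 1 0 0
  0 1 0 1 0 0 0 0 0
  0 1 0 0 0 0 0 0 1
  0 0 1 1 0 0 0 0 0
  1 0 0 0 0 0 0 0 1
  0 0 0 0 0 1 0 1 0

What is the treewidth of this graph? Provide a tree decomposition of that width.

Each bag holds 3 vertices, so the decomposition has width 2, which upper-bounds the treewidth. For the lower bound, G contains the cycle 6–3–4–1–5–8–7–0–2–6, so G is not a forest; only forests have treewidth ≤ 1, hence tw(G) ≥ 2. Therefore the treewidth is 2.

Treewidth 2.
Bags: B1 = {3, 4, 6}  B2 = {1, 4, 6}  B3 = {1, 5, 6}  B4 = {5, 6, 8}  B5 = {6, 7, 8}  B6 = {0, 6, 7}  B7 = {0, 2, 6}
Tree: B1–B2, B2–B3, B3–B4, B4–B5, B5–B6, B6–B7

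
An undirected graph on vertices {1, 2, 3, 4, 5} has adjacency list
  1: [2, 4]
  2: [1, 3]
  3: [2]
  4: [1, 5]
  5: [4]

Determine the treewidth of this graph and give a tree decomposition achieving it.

Every bag has size at most 2, so the width is 2 − 1 = 1 and tw(G) ≤ 1. Any graph with an edge has treewidth ≥ 1, and G has the edge 2–1. Therefore the treewidth is 1.

Treewidth 1.
One optimal decomposition is:
Bags: B1 = {1, 2}  B2 = {2, 3}  B3 = {1, 4}  B4 = {4, 5}
Tree: B1–B2, B1–B3, B3–B4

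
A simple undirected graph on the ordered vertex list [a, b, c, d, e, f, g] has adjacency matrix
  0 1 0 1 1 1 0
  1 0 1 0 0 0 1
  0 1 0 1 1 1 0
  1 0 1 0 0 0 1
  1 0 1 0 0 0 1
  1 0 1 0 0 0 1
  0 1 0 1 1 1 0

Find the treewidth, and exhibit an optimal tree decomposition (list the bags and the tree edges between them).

The largest bag has 4 vertices, giving width 3; this decomposition certifies tw(G) ≤ 3. For the lower bound: the 4 vertex sets {a,b}, {e,g}, {c}, {f} are disjoint, each induces a connected subgraph, and every pair is joined by at least one edge of G. Contracting each set to a single vertex therefore yields K_{4} as a minor, and since treewidth is minor-monotone, tw(G) ≥ tw(K_{4}) = 3. The upper and lower bounds meet at 3, so that is the treewidth.

Treewidth 3.
Bags: B1 = {a, b, c, g}  B2 = {a, c, e, g}  B3 = {a, c, f, g}  B4 = {a, c, d, g}
Tree: B1–B2, B2–B3, B3–B4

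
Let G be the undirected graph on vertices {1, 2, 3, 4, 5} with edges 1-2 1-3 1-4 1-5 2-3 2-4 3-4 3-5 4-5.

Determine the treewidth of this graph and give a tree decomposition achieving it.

Treewidth 3.
One such decomposition:
Bags: B1 = {1, 3, 4, 5}  B2 = {1, 2, 3, 4}
Tree: B1–B2

Each bag holds 4 vertices, so the decomposition has width 3, which upper-bounds the treewidth. Conversely, {1, 2, 3, 4} is a clique of size 4, and the vertices of any clique must share a bag in every tree decomposition; so some bag has ≥ 4 vertices and tw(G) ≥ 3. The upper and lower bounds meet at 3, so that is the treewidth.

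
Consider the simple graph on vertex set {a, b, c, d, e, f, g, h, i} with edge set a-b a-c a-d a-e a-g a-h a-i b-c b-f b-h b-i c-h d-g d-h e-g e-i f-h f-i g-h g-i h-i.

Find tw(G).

A width-3 tree decomposition is:
Bags: B1 = {a, e, g, i}  B2 = {a, g, h, i}  B3 = {a, b, h, i}  B4 = {a, d, g, h}  B5 = {a, b, c, h}  B6 = {b, f, h, i}
Tree: B1–B2, B2–B3, B2–B4, B3–B5, B3–B6
Each bag holds 4 vertices, so the decomposition has width 3, which upper-bounds the treewidth. On the other hand G contains the 4-clique {a, e, g, i}. A clique must lie in a single bag of any decomposition, so no decomposition can have width below 3. The upper and lower bounds meet at 3, so that is the treewidth.

3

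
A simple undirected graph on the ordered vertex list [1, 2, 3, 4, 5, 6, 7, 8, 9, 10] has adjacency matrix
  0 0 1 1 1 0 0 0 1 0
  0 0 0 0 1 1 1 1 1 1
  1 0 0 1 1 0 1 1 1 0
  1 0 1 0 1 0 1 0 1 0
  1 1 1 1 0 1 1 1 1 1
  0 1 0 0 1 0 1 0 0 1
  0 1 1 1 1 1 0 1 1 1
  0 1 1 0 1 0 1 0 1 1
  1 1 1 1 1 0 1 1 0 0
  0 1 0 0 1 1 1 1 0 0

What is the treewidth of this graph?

4

A width-4 tree decomposition is:
Bags: B1 = {2, 5, 7, 8, 9}  B2 = {3, 5, 7, 8, 9}  B3 = {2, 5, 7, 8, 10}  B4 = {3, 4, 5, 7, 9}  B5 = {1, 3, 4, 5, 9}  B6 = {2, 5, 6, 7, 10}
Tree: B1–B2, B1–B3, B2–B4, B4–B5, B3–B6
Every bag has size at most 5, so the width is 5 − 1 = 4 and tw(G) ≤ 4. Conversely, {1, 3, 4, 5, 9} is a clique of size 5, and the vertices of any clique must share a bag in every tree decomposition; so some bag has ≥ 5 vertices and tw(G) ≥ 4. Combining the bounds, tw(G) = 4.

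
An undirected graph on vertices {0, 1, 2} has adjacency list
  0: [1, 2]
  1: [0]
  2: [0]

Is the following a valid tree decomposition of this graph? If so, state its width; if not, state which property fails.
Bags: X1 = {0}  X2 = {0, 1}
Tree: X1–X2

No — vertex 2 appears in no bag.

A tree decomposition must satisfy three properties: every vertex lies in some bag; for every edge, both endpoints lie together in some bag; and for every vertex, the bags containing it form a connected subtree. Here vertex 2 appears in no bag, so the decomposition is invalid.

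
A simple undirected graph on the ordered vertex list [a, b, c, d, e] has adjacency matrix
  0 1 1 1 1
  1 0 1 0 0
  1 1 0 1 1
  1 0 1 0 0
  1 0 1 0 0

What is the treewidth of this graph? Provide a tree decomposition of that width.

Treewidth 2.
One such decomposition:
Bags: B1 = {a, c, d}  B2 = {a, c, e}  B3 = {a, b, c}
Tree: B1–B2, B1–B3

Every bag has size at most 3, so the width is 3 − 1 = 2 and tw(G) ≤ 2. For the lower bound, the 3 vertices {a, c, d} are pairwise adjacent, and any tree decomposition puts a clique entirely inside one bag — forcing width ≥ 2. Combining the bounds, tw(G) = 2.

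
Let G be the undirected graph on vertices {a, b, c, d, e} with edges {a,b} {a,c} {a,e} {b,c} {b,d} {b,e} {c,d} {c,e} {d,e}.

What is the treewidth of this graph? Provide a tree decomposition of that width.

Each bag holds 4 vertices, so the decomposition has width 3, which upper-bounds the treewidth. On the other hand G contains the 4-clique {b, c, d, e}. A clique must lie in a single bag of any decomposition, so no decomposition can have width below 3. Hence tw(G) = 3 exactly.

Treewidth 3.
One such decomposition:
Bags: B1 = {a, b, c, e}  B2 = {b, c, d, e}
Tree: B1–B2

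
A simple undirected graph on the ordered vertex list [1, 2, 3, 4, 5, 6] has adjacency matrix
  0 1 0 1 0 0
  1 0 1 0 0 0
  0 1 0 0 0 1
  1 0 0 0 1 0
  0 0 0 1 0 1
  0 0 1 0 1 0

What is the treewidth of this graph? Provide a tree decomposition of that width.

Treewidth 2.
Bags: B1 = {1, 2, 3}  B2 = {1, 3, 6}  B3 = {1, 5, 6}  B4 = {1, 4, 5}
Tree: B1–B2, B2–B3, B3–B4

The largest bag has 3 vertices, giving width 2; this decomposition certifies tw(G) ≤ 2. The edges 1–2–3–6–5–4–1 form a cycle, so G is not a tree and its treewidth is at least 2. Combining the bounds, tw(G) = 2.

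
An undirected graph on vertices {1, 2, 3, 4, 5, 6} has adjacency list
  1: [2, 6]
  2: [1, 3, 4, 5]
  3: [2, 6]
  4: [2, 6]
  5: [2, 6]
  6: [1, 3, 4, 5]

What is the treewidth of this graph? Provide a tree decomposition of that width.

Treewidth 2.
One optimal decomposition is:
Bags: B1 = {2, 3, 6}  B2 = {1, 2, 6}  B3 = {2, 5, 6}  B4 = {2, 4, 6}
Tree: B1–B2, B2–B3, B3–B4

Every bag has size at most 3, so the width is 3 − 1 = 2 and tw(G) ≤ 2. The edges 6–3–2–1–6 form a cycle, so G is not a tree and its treewidth is at least 2. Hence tw(G) = 2 exactly.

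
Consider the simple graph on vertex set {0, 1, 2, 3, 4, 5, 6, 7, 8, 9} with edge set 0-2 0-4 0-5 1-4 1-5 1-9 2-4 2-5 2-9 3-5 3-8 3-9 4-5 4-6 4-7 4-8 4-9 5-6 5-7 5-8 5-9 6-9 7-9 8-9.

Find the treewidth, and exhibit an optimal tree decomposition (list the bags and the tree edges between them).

Each bag holds 4 vertices, so the decomposition has width 3, which upper-bounds the treewidth. For the lower bound, the 4 vertices {3, 5, 8, 9} are pairwise adjacent, and any tree decomposition puts a clique entirely inside one bag — forcing width ≥ 3. Therefore the treewidth is 3.

Treewidth 3.
One optimal decomposition is:
Bags: B1 = {4, 5, 8, 9}  B2 = {3, 5, 8, 9}  B3 = {2, 4, 5, 9}  B4 = {0, 2, 4, 5}  B5 = {4, 5, 6, 9}  B6 = {4, 5, 7, 9}  B7 = {1, 4, 5, 9}
Tree: B1–B2, B1–B3, B3–B4, B3–B5, B1–B6, B6–B7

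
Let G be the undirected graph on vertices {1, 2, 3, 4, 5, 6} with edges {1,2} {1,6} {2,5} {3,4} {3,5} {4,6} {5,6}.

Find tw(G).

A width-2 tree decomposition is:
Bags: B1 = {1, 2, 5}  B2 = {1, 5, 6}  B3 = {3, 5, 6}  B4 = {3, 4, 6}
Tree: B1–B2, B2–B3, B3–B4
Every bag has size at most 3, so the width is 3 − 1 = 2 and tw(G) ≤ 2. For the lower bound, G contains the cycle 2–1–6–5–2, so G is not a forest; only forests have treewidth ≤ 1, hence tw(G) ≥ 2. Hence tw(G) = 2 exactly.

2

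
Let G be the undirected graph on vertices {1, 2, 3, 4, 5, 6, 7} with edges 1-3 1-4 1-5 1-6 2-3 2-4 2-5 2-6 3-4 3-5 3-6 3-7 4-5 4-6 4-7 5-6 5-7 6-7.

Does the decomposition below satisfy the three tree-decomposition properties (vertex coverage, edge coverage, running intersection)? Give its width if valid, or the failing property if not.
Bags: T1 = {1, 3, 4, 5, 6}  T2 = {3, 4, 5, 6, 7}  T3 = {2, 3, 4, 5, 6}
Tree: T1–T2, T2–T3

Yes; width 4.

Every vertex of G appears in some bag (union = {1, 2, 3, 4, 5, 6, 7}); every edge is covered by a bag; and for each vertex v the set of bags containing v is connected in the bag tree. The decomposition is therefore valid. The largest bag has 5 vertices, so the width is 4.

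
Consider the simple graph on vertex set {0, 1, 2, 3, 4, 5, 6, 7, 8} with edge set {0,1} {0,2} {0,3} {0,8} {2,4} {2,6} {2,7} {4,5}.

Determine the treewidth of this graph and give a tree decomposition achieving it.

Each bag holds 2 vertices, so the decomposition has width 1, which upper-bounds the treewidth. G has an edge, so its treewidth is at least 1. The upper and lower bounds meet at 1, so that is the treewidth.

Treewidth 1.
Bags: B1 = {2, 4}  B2 = {0, 2}  B3 = {2, 7}  B4 = {0, 1}  B5 = {0, 3}  B6 = {0, 8}  B7 = {4, 5}  B8 = {2, 6}
Tree: B1–B2, B1–B3, B2–B4, B2–B5, B5–B6, B1–B7, B2–B8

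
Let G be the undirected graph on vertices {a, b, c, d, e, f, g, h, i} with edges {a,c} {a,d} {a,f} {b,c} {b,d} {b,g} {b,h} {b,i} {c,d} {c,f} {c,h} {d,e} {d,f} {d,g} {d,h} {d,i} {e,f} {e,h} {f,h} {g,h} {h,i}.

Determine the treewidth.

3

A width-3 tree decomposition is:
Bags: B1 = {b, c, d, h}  B2 = {c, d, f, h}  B3 = {b, d, h, i}  B4 = {d, e, f, h}  B5 = {b, d, g, h}  B6 = {a, c, d, f}
Tree: B1–B2, B1–B3, B2–B4, B3–B5, B2–B6
Every bag has size at most 4, so the width is 4 − 1 = 3 and tw(G) ≤ 3. On the other hand G contains the 4-clique {d, e, f, h}. A clique must lie in a single bag of any decomposition, so no decomposition can have width below 3. Therefore the treewidth is 3.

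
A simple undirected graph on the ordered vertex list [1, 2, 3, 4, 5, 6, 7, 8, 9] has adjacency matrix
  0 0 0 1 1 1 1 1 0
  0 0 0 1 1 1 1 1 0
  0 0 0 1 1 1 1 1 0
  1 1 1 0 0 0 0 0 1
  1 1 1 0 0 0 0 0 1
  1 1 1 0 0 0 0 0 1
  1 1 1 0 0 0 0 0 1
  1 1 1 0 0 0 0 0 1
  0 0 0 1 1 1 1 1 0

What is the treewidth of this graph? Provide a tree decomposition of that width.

Treewidth 4.
Bags: B1 = {1, 2, 3, 8, 9}  B2 = {1, 2, 3, 4, 9}  B3 = {1, 2, 3, 6, 9}  B4 = {1, 2, 3, 7, 9}  B5 = {1, 2, 3, 5, 9}
Tree: B1–B2, B2–B3, B3–B4, B4–B5

The largest bag has 5 vertices, giving width 4; this decomposition certifies tw(G) ≤ 4. For the lower bound: the 5 vertex sets {8,9}, {3,4}, {1,6}, {2}, {7} are disjoint, each induces a connected subgraph, and every pair is joined by at least one edge of G. Contracting each set to a single vertex therefore yields K_{5} as a minor, and since treewidth is minor-monotone, tw(G) ≥ tw(K_{5}) = 4. Therefore the treewidth is 4.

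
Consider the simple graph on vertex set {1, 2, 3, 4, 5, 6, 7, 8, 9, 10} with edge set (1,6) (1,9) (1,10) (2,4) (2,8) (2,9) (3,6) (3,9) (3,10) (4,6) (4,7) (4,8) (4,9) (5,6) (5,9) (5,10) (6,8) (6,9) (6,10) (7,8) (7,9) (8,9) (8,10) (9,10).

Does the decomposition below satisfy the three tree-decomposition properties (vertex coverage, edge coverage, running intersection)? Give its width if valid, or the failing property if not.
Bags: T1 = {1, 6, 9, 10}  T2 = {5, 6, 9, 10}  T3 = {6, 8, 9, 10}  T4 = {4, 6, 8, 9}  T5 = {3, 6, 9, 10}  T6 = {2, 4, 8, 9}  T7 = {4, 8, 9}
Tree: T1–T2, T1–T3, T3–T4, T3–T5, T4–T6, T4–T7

No — vertex 7 appears in no bag.

A tree decomposition must satisfy three properties: every vertex lies in some bag; for every edge, both endpoints lie together in some bag; and for every vertex, the bags containing it form a connected subtree. Here vertex 7 appears in no bag, so the decomposition is invalid.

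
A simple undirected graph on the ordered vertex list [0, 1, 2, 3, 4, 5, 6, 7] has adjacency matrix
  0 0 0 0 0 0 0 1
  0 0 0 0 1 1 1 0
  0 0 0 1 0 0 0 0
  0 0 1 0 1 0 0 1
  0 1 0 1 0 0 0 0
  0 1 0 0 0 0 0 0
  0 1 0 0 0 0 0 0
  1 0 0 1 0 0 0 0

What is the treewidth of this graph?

A width-1 tree decomposition is:
Bags: B1 = {3, 4}  B2 = {1, 4}  B3 = {3, 7}  B4 = {2, 3}  B5 = {0, 7}  B6 = {1, 6}  B7 = {1, 5}
Tree: B1–B2, B1–B3, B1–B4, B3–B5, B2–B6, B2–B7
The largest bag has 2 vertices, giving width 1; this decomposition certifies tw(G) ≤ 1. Since G has at least one edge (e.g. 4–3), it is not an edgeless graph, so tw(G) ≥ 1. Combining the bounds, tw(G) = 1.

1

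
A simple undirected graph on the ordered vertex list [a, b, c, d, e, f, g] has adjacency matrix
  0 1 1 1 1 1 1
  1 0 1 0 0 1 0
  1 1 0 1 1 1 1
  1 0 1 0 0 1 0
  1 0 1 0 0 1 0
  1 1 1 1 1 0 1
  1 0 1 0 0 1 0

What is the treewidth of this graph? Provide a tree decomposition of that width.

The largest bag has 4 vertices, giving width 3; this decomposition certifies tw(G) ≤ 3. Conversely, {a, c, d, f} is a clique of size 4, and the vertices of any clique must share a bag in every tree decomposition; so some bag has ≥ 4 vertices and tw(G) ≥ 3. Combining the bounds, tw(G) = 3.

Treewidth 3.
Bags: B1 = {a, c, d, f}  B2 = {a, c, e, f}  B3 = {a, c, f, g}  B4 = {a, b, c, f}
Tree: B1–B2, B1–B3, B1–B4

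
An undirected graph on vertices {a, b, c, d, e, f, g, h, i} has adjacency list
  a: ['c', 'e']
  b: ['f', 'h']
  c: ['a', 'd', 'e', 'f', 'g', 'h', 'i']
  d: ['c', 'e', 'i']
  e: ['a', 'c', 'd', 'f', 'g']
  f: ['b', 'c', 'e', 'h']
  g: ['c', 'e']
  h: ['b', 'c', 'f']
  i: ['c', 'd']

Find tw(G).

A width-2 tree decomposition is:
Bags: B1 = {c, e, f}  B2 = {c, f, h}  B3 = {b, f, h}  B4 = {a, c, e}  B5 = {c, e, g}  B6 = {c, d, e}  B7 = {c, d, i}
Tree: B1–B2, B2–B3, B1–B4, B4–B5, B1–B6, B6–B7
Each bag holds 3 vertices, so the decomposition has width 2, which upper-bounds the treewidth. For the lower bound, the 3 vertices {c, d, e} are pairwise adjacent, and any tree decomposition puts a clique entirely inside one bag — forcing width ≥ 2. The upper and lower bounds meet at 2, so that is the treewidth.

2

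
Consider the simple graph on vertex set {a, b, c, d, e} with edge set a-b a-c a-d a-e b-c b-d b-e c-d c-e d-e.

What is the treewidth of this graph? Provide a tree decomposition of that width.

Treewidth 4.
Bags: B1 = {a, b, c, d, e}
Tree: (single bag)

With just one bag of size 5, the width is 5 − 1 = 4, so tw(G) ≤ 4. For the lower bound, the 5 vertices {a, b, c, d, e} are pairwise adjacent, and any tree decomposition puts a clique entirely inside one bag — forcing width ≥ 4. The upper and lower bounds meet at 4, so that is the treewidth.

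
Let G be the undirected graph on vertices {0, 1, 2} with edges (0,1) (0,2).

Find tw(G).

A width-1 tree decomposition is:
Bags: B1 = {0, 2}  B2 = {0, 1}
Tree: B1–B2
Every bag has size at most 2, so the width is 2 − 1 = 1 and tw(G) ≤ 1. Since G has at least one edge (e.g. 0–2), it is not an edgeless graph, so tw(G) ≥ 1. Hence tw(G) = 1 exactly.

1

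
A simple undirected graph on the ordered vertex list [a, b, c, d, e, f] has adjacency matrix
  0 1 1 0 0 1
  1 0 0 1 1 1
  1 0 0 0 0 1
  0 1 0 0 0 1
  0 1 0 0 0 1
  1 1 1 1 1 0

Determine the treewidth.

2

A width-2 tree decomposition is:
Bags: B1 = {a, b, f}  B2 = {b, e, f}  B3 = {a, c, f}  B4 = {b, d, f}
Tree: B1–B2, B1–B3, B1–B4
Every bag has size at most 3, so the width is 3 − 1 = 2 and tw(G) ≤ 2. Conversely, {a, c, f} is a clique of size 3, and the vertices of any clique must share a bag in every tree decomposition; so some bag has ≥ 3 vertices and tw(G) ≥ 2. Therefore the treewidth is 2.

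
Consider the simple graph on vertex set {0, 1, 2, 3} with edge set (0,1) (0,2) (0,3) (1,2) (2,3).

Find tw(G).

2

A width-2 tree decomposition is:
Bags: B1 = {0, 1, 2}  B2 = {0, 2, 3}
Tree: B1–B2
Every bag has size at most 3, so the width is 3 − 1 = 2 and tw(G) ≤ 2. Conversely, {0, 1, 2} is a clique of size 3, and the vertices of any clique must share a bag in every tree decomposition; so some bag has ≥ 3 vertices and tw(G) ≥ 2. The upper and lower bounds meet at 2, so that is the treewidth.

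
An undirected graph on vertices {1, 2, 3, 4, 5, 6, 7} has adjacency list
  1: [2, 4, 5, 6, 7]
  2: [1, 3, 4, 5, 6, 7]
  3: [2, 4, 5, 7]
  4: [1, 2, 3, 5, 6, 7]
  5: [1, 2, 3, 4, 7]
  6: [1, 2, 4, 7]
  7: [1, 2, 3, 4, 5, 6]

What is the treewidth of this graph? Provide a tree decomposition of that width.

Treewidth 4.
One optimal decomposition is:
Bags: B1 = {1, 2, 4, 5, 7}  B2 = {1, 2, 4, 6, 7}  B3 = {2, 3, 4, 5, 7}
Tree: B1–B2, B1–B3

Each bag holds 5 vertices, so the decomposition has width 4, which upper-bounds the treewidth. For the lower bound, the 5 vertices {1, 2, 4, 5, 7} are pairwise adjacent, and any tree decomposition puts a clique entirely inside one bag — forcing width ≥ 4. Hence tw(G) = 4 exactly.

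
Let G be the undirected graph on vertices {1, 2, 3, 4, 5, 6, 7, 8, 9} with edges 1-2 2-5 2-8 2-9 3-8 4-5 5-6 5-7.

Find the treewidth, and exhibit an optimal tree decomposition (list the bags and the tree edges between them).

Treewidth 1.
One optimal decomposition is:
Bags: B1 = {2, 5}  B2 = {1, 2}  B3 = {2, 9}  B4 = {5, 7}  B5 = {2, 8}  B6 = {3, 8}  B7 = {4, 5}  B8 = {5, 6}
Tree: B1–B2, B1–B3, B1–B4, B3–B5, B5–B6, B4–B7, B1–B8

Each bag holds 2 vertices, so the decomposition has width 1, which upper-bounds the treewidth. Since G has at least one edge (e.g. 2–5), it is not an edgeless graph, so tw(G) ≥ 1. Hence tw(G) = 1 exactly.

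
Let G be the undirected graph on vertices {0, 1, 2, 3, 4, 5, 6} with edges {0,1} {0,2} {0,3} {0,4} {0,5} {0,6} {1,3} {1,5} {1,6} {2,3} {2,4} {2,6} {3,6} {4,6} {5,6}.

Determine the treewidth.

3

A width-3 tree decomposition is:
Bags: B1 = {0, 1, 3, 6}  B2 = {0, 2, 3, 6}  B3 = {0, 2, 4, 6}  B4 = {0, 1, 5, 6}
Tree: B1–B2, B2–B3, B1–B4
Every bag has size at most 4, so the width is 4 − 1 = 3 and tw(G) ≤ 3. Conversely, {0, 1, 3, 6} is a clique of size 4, and the vertices of any clique must share a bag in every tree decomposition; so some bag has ≥ 4 vertices and tw(G) ≥ 3. Hence tw(G) = 3 exactly.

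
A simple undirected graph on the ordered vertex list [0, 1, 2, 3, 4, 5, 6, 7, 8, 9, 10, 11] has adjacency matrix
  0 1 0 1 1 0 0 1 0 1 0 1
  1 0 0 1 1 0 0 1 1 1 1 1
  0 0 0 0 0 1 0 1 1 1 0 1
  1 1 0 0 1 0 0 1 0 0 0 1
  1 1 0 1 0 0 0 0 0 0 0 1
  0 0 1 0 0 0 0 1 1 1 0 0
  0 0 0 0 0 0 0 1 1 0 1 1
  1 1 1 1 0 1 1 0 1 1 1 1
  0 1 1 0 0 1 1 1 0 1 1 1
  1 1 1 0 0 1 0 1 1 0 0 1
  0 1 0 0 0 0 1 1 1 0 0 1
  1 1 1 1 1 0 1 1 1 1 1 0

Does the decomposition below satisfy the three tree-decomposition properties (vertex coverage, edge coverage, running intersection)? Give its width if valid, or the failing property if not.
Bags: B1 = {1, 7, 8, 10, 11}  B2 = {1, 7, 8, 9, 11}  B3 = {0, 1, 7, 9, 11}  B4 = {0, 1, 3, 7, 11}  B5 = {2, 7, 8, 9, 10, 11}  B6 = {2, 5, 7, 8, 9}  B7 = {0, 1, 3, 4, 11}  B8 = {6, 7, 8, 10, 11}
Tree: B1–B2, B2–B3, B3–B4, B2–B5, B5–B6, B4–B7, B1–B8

No — bags containing vertex 10 are not connected in the tree.

A tree decomposition must satisfy three properties: every vertex lies in some bag; for every edge, both endpoints lie together in some bag; and for every vertex, the bags containing it form a connected subtree. Here bags containing vertex 10 are not connected in the tree, so the decomposition is invalid.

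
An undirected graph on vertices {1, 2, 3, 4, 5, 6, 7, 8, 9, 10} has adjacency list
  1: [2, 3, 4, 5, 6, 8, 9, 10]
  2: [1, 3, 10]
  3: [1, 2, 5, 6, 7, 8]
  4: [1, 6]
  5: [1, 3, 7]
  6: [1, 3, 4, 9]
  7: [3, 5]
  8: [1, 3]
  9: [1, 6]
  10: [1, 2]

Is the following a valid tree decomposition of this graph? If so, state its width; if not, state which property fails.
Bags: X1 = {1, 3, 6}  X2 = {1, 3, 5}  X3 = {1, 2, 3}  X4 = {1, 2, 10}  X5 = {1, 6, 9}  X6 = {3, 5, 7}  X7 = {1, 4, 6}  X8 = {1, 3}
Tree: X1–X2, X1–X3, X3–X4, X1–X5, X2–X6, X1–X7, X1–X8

A tree decomposition must satisfy three properties: every vertex lies in some bag; for every edge, both endpoints lie together in some bag; and for every vertex, the bags containing it form a connected subtree. Here vertex 8 appears in no bag, so the decomposition is invalid.

No — vertex 8 appears in no bag.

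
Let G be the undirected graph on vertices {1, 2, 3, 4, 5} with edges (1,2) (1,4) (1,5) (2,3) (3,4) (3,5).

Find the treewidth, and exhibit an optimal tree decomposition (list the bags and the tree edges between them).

Treewidth 2.
One optimal decomposition is:
Bags: B1 = {1, 3, 5}  B2 = {1, 2, 3}  B3 = {1, 3, 4}
Tree: B1–B2, B2–B3

Each bag holds 3 vertices, so the decomposition has width 2, which upper-bounds the treewidth. For the lower bound, G contains the cycle 1–5–3–2–1, so G is not a forest; only forests have treewidth ≤ 1, hence tw(G) ≥ 2. Therefore the treewidth is 2.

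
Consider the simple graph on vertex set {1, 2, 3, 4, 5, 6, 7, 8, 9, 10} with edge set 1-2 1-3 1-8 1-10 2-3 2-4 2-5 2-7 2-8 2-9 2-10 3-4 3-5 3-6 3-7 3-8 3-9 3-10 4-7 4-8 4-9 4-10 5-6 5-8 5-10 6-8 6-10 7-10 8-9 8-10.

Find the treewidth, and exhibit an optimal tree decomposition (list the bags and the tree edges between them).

Each bag holds 5 vertices, so the decomposition has width 4, which upper-bounds the treewidth. Conversely, {2, 3, 4, 8, 9} is a clique of size 5, and the vertices of any clique must share a bag in every tree decomposition; so some bag has ≥ 5 vertices and tw(G) ≥ 4. The upper and lower bounds meet at 4, so that is the treewidth.

Treewidth 4.
Bags: B1 = {2, 3, 5, 8, 10}  B2 = {2, 3, 4, 8, 10}  B3 = {2, 3, 4, 8, 9}  B4 = {2, 3, 4, 7, 10}  B5 = {3, 5, 6, 8, 10}  B6 = {1, 2, 3, 8, 10}
Tree: B1–B2, B2–B3, B2–B4, B1–B5, B2–B6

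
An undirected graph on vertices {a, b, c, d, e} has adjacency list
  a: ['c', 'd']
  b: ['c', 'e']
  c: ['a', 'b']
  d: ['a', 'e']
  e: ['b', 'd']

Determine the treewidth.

2

A width-2 tree decomposition is:
Bags: B1 = {b, c, e}  B2 = {c, d, e}  B3 = {a, c, d}
Tree: B1–B2, B2–B3
The largest bag has 3 vertices, giving width 2; this decomposition certifies tw(G) ≤ 2. Since c–b–e–d–a–c is a cycle in G, G is not acyclic. Forests are exactly the graphs of treewidth ≤ 1, so tw(G) ≥ 2. Hence tw(G) = 2 exactly.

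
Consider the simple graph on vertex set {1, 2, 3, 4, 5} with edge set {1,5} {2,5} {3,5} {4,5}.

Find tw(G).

1

A width-1 tree decomposition is:
Bags: B1 = {4, 5}  B2 = {2, 5}  B3 = {3, 5}  B4 = {1, 5}
Tree: B1–B2, B2–B3, B1–B4
The largest bag has 2 vertices, giving width 1; this decomposition certifies tw(G) ≤ 1. Since G has at least one edge (e.g. 5–4), it is not an edgeless graph, so tw(G) ≥ 1. Combining the bounds, tw(G) = 1.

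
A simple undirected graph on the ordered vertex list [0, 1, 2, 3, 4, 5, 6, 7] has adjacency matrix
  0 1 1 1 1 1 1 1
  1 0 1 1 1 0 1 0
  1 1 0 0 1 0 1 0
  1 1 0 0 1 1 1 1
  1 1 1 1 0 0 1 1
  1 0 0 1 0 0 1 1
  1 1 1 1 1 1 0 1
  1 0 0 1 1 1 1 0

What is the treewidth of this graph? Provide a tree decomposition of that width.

Treewidth 4.
One such decomposition:
Bags: B1 = {0, 1, 2, 4, 6}  B2 = {0, 1, 3, 4, 6}  B3 = {0, 3, 4, 6, 7}  B4 = {0, 3, 5, 6, 7}
Tree: B1–B2, B2–B3, B3–B4

Each bag holds 5 vertices, so the decomposition has width 4, which upper-bounds the treewidth. Conversely, {0, 1, 2, 4, 6} is a clique of size 5, and the vertices of any clique must share a bag in every tree decomposition; so some bag has ≥ 5 vertices and tw(G) ≥ 4. Hence tw(G) = 4 exactly.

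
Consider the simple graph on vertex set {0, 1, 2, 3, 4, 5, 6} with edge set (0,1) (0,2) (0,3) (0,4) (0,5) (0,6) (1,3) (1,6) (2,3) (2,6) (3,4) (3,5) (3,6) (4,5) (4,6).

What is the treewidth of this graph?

A width-3 tree decomposition is:
Bags: B1 = {0, 3, 4, 6}  B2 = {0, 3, 4, 5}  B3 = {0, 2, 3, 6}  B4 = {0, 1, 3, 6}
Tree: B1–B2, B1–B3, B1–B4
Every bag has size at most 4, so the width is 4 − 1 = 3 and tw(G) ≤ 3. For the lower bound, the 4 vertices {0, 3, 4, 5} are pairwise adjacent, and any tree decomposition puts a clique entirely inside one bag — forcing width ≥ 3. Hence tw(G) = 3 exactly.

3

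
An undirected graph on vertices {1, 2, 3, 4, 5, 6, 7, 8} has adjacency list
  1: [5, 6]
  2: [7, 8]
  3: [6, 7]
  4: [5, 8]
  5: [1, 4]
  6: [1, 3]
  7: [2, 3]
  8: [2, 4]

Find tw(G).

A width-2 tree decomposition is:
Bags: B1 = {4, 5, 8}  B2 = {2, 5, 8}  B3 = {2, 5, 7}  B4 = {3, 5, 7}  B5 = {3, 5, 6}  B6 = {1, 5, 6}
Tree: B1–B2, B2–B3, B3–B4, B4–B5, B5–B6
Every bag has size at most 3, so the width is 3 − 1 = 2 and tw(G) ≤ 2. Since 5–4–8–2–7–3–6–1–5 is a cycle in G, G is not acyclic. Forests are exactly the graphs of treewidth ≤ 1, so tw(G) ≥ 2. The upper and lower bounds meet at 2, so that is the treewidth.

2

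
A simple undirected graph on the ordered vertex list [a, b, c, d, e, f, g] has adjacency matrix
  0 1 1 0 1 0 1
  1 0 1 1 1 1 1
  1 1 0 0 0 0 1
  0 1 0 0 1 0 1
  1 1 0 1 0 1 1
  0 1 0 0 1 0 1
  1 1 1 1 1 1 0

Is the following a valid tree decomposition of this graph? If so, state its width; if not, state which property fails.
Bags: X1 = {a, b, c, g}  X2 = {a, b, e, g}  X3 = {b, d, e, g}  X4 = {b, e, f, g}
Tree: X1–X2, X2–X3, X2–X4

Yes; width 3.

Every vertex of G appears in some bag (union = {a, b, c, d, e, f, g}); every edge is covered by a bag; and for each vertex v the set of bags containing v is connected in the bag tree. The decomposition is therefore valid. The largest bag has 4 vertices, so the width is 3.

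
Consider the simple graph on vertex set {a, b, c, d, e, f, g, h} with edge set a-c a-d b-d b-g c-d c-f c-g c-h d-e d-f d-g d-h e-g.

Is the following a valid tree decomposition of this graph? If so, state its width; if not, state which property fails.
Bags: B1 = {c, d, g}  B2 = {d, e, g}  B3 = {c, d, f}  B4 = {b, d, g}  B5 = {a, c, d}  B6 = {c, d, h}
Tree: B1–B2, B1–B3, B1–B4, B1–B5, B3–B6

Yes; width 2.

Vertex coverage: the bags together contain {a, b, c, d, e, f, g, h}, the full vertex set. Edge coverage: each edge of G has both endpoints in at least one bag. Running intersection: for every vertex, the bags containing it form a connected subtree. All three properties hold, so this is a valid tree decomposition of width max|bag| − 1 = 2, and hence tw(G) ≤ 2.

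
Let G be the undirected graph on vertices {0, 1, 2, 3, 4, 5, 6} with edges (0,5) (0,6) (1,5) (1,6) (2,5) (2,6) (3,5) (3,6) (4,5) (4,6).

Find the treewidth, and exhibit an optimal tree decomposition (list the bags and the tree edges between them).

Treewidth 2.
One optimal decomposition is:
Bags: B1 = {2, 5, 6}  B2 = {3, 5, 6}  B3 = {4, 5, 6}  B4 = {1, 5, 6}  B5 = {0, 5, 6}
Tree: B1–B2, B2–B3, B3–B4, B4–B5

Each bag holds 3 vertices, so the decomposition has width 2, which upper-bounds the treewidth. For the lower bound, G contains the cycle 6–2–5–3–6, so G is not a forest; only forests have treewidth ≤ 1, hence tw(G) ≥ 2. The upper and lower bounds meet at 2, so that is the treewidth.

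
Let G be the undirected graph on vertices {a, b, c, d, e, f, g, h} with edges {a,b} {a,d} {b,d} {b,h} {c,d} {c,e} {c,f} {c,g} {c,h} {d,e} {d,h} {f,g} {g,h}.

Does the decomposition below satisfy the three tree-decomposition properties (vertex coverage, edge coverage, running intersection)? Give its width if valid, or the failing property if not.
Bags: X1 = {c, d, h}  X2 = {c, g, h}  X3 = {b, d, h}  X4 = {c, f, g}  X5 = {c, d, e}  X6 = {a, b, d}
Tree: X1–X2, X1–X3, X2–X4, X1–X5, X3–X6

Every vertex of G appears in some bag (union = {a, b, c, d, e, f, g, h}); every edge is covered by a bag; and for each vertex v the set of bags containing v is connected in the bag tree. The decomposition is therefore valid. The largest bag has 3 vertices, so the width is 2.

Yes; width 2.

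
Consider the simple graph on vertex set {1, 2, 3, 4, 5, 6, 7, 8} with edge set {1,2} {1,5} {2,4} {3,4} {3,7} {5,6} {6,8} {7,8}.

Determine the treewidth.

2

A width-2 tree decomposition is:
Bags: B1 = {1, 5, 6}  B2 = {1, 2, 6}  B3 = {2, 4, 6}  B4 = {3, 4, 6}  B5 = {3, 6, 7}  B6 = {6, 7, 8}
Tree: B1–B2, B2–B3, B3–B4, B4–B5, B5–B6
Each bag holds 3 vertices, so the decomposition has width 2, which upper-bounds the treewidth. The edges 6–5–1–2–4–3–7–8–6 form a cycle, so G is not a tree and its treewidth is at least 2. Combining the bounds, tw(G) = 2.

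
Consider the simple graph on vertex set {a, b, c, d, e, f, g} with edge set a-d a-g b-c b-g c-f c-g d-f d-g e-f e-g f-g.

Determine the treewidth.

A width-2 tree decomposition is:
Bags: B1 = {d, f, g}  B2 = {c, f, g}  B3 = {e, f, g}  B4 = {b, c, g}  B5 = {a, d, g}
Tree: B1–B2, B2–B3, B2–B4, B1–B5
The largest bag has 3 vertices, giving width 2; this decomposition certifies tw(G) ≤ 2. On the other hand G contains the 3-clique {a, d, g}. A clique must lie in a single bag of any decomposition, so no decomposition can have width below 2. Hence tw(G) = 2 exactly.

2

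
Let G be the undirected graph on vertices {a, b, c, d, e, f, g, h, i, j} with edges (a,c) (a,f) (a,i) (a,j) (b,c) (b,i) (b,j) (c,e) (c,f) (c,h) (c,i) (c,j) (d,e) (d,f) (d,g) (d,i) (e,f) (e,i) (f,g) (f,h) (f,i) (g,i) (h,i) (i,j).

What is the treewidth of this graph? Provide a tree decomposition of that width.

Treewidth 3.
Bags: B1 = {c, f, h, i}  B2 = {a, c, f, i}  B3 = {c, e, f, i}  B4 = {d, e, f, i}  B5 = {a, c, i, j}  B6 = {b, c, i, j}  B7 = {d, f, g, i}
Tree: B1–B2, B2–B3, B3–B4, B2–B5, B5–B6, B4–B7

The largest bag has 4 vertices, giving width 3; this decomposition certifies tw(G) ≤ 3. For the lower bound, the 4 vertices {a, c, i, j} are pairwise adjacent, and any tree decomposition puts a clique entirely inside one bag — forcing width ≥ 3. Combining the bounds, tw(G) = 3.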